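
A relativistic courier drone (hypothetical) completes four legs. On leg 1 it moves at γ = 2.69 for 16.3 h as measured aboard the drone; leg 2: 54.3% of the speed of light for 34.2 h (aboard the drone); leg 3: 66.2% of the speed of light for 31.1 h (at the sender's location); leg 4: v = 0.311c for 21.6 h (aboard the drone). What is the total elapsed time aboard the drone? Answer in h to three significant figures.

τ = 95.4 h

Leg 1: 16.3 h is already measured aboard the drone.
Leg 2: 34.2 h is already measured aboard the drone.
Leg 3: β = 0.662; γ = 1/√(1 − 0.662²) = 1/√0.5618 = 1.334; τ_3 = 31.1/1.334 = 23.31 h.
Leg 4: 21.6 h is already measured aboard the drone.
Total: 16.30 + 34.20 + 23.31 + 21.60 h.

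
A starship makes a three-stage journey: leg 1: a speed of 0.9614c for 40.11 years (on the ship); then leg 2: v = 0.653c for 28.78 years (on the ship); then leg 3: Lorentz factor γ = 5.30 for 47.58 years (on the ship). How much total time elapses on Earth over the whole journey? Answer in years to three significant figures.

Leg 1: γ = 1/√(1 − 0.9614²) = 1/√0.07571 = 3.634; Δt_1 = 3.634 × 40.11 = 145.8 years.
Leg 2: γ = 1/√(1 − 0.653²) = 1/√0.5736 = 1.320; Δt_2 = 1.320 × 28.78 = 38.00 years.
Leg 3: γ = 5.30; Δt_3 = 5.300 × 47.58 = 252.2 years.
Total: 145.8 + 38.00 + 252.2 years.

Δt = 436 years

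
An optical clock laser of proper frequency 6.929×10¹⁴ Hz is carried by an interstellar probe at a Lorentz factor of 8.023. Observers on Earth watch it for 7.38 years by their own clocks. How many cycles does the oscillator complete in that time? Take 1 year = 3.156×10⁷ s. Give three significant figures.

N = 2.01×10²²

γ = 8.023
During 7.38 years of lab time, the oscillator's proper time advances by τ = Δt/γ = 7.38/8.023 = 0.9199 years = 2.903×10⁷ s.
N = f × τ = 6.929×10¹⁴ × 2.903×10⁷ = 2.012×10²².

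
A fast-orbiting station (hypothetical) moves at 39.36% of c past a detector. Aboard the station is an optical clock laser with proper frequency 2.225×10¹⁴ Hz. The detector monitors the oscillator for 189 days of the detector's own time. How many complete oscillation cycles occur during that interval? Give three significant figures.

N = 3.34×10²¹

β = 0.3936; γ = 1/√(1 − 0.3936²) = 1/√0.8451 = 1.088
During 189 days of lab time, the oscillator's proper time advances by τ = Δt/γ = 189/1.088 = 173.7 days = 1.501×10⁷ s.
N = f × τ = 2.225×10¹⁴ × 1.501×10⁷ = 3.340×10²¹.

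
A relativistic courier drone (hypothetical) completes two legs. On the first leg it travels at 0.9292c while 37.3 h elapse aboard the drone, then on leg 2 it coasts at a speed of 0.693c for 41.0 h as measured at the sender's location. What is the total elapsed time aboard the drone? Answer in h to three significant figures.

τ = 66.9 h

Leg 1: 37.3 h is already measured aboard the drone.
Leg 2: γ = 1/√(1 − 0.693²) = 1/√0.5198 = 1.387; τ_2 = 41.0/1.387 = 29.56 h.
Total: 37.30 + 29.56 h.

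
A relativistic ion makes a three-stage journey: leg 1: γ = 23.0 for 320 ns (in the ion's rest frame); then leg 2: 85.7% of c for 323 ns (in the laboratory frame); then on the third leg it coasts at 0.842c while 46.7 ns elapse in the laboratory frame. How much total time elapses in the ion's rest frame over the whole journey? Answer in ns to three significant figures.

τ = 512 ns

Leg 1: 320 ns is already measured in the ion's rest frame.
Leg 2: β = 0.857; γ = 1/√(1 − 0.857²) = 1/√0.2656 = 1.941; τ_2 = 323/1.941 = 166.4 ns.
Leg 3: γ = 1/√(1 − 0.842²) = 1/√0.2910 = 1.854; τ_3 = 46.7/1.854 = 25.19 ns.
Total: 320.0 + 166.4 + 25.19 ns.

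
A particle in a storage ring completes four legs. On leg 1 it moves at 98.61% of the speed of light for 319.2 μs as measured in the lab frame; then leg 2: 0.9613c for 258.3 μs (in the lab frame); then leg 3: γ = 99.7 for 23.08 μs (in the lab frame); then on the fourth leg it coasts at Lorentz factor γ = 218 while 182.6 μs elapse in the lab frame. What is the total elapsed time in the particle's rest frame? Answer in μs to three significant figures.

Leg 1: β = 0.9861; γ = 1/√(1 − 0.9861²) = 1/√0.02761 = 6.019; τ_1 = 319.2/6.019 = 53.04 μs.
Leg 2: γ = 1/√(1 − 0.9613²) = 1/√0.07590 = 3.630; τ_2 = 258.3/3.630 = 71.16 μs.
Leg 3: γ = 99.7; τ_3 = 23.08/99.70 = 0.2315 μs.
Leg 4: γ = 218; τ_4 = 182.6/218.0 = 0.8376 μs.
Total: 53.04 + 71.16 + 0.2315 + 0.8376 μs.

τ = 125 μs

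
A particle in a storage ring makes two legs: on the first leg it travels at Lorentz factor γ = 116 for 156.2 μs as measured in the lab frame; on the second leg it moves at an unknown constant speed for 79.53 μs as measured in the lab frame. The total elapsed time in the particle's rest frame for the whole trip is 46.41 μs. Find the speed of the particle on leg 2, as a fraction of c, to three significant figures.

Leg 1: γ = 116; τ_1 = 156.2/116.0 = 1.347 μs.
Leg 2: speed unknown; τ_2 = 79.53/γ_2.
Total proper time: 1.347 + τ_2 = 46.41, so τ_2 = 46.41 − 1.347 = 45.06 μs.
γ_2 = 79.53/45.06 = 1.765; β = √(1 − 1/γ²) = √0.6789.

β = 0.824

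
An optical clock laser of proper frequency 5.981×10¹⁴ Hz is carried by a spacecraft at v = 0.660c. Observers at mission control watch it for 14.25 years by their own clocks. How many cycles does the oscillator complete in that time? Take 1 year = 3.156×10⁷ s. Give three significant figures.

γ = 1/√(1 − 0.660²) = 1/√0.5644 = 1.331
During 14.25 years of lab time, the oscillator's proper time advances by τ = Δt/γ = 14.25/1.331 = 10.71 years = 3.379×10⁸ s.
N = f × τ = 5.981×10¹⁴ × 3.379×10⁸ = 2.021×10²³.

N = 2.02×10²³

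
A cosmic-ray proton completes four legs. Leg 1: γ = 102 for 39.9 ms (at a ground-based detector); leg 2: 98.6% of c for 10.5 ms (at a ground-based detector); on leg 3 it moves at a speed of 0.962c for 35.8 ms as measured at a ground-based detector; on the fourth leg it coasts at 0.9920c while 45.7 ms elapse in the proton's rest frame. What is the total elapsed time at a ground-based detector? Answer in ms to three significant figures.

Leg 1: 39.9 ms is already measured at a ground-based detector.
Leg 2: 10.5 ms is already measured at a ground-based detector.
Leg 3: 35.8 ms is already measured at a ground-based detector.
Leg 4: γ = 1/√(1 − 0.9920²) = 1/√0.01594 = 7.922; Δt_4 = 7.922 × 45.7 = 362.0 ms.
Total: 39.90 + 10.50 + 35.80 + 362.0 ms.

Δt = 448 ms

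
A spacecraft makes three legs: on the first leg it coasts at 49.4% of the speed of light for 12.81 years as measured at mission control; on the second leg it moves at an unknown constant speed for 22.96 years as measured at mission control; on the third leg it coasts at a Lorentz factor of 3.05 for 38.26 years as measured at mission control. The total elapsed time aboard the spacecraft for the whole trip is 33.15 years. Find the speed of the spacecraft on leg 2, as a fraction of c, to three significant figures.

Leg 1: β = 0.494; γ = 1/√(1 − 0.494²) = 1/√0.7560 = 1.150; τ_1 = 12.81/1.150 = 11.14 years.
Leg 2: speed unknown; τ_2 = 22.96/γ_2.
Leg 3: γ = 3.05; τ_3 = 38.26/3.050 = 12.54 years.
Total proper time: 11.14 + τ_2 + 12.54 = 33.15, so τ_2 = 33.15 − 23.68 = 9.468 years.
γ_2 = 22.96/9.468 = 2.425; β = √(1 − 1/γ²) = √0.8300.

β = 0.911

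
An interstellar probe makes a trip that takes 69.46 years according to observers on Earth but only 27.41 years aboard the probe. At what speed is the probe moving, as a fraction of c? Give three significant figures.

v = 0.919c

The proper time is measured aboard the probe (both events occur at the probe's location); Δt is measured on Earth. γ = Δt/τ = 69.46/27.41 = 2.534.
β = √(1 − 1/γ²) = √(1 − 0.1557) = √0.8443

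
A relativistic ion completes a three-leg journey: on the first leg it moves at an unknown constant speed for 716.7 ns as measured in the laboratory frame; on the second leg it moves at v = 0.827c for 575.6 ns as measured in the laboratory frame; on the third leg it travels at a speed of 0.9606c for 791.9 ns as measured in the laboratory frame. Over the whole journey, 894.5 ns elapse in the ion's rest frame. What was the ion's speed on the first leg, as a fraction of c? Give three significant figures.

Leg 1: speed unknown; τ_1 = 716.7/γ_1.
Leg 2: γ = 1/√(1 − 0.827²) = 1/√0.3161 = 1.779; τ_2 = 575.6/1.779 = 323.6 ns.
Leg 3: γ = 1/√(1 − 0.9606²) = 1/√0.07725 = 3.598; τ_3 = 791.9/3.598 = 220.1 ns.
Total proper time: τ_1 + 323.6 + 220.1 = 894.5, so τ_1 = 894.5 − 543.7 = 350.8 ns.
γ_1 = 716.7/350.8 = 2.043; β = √(1 − 1/γ²) = √0.7604.

β = 0.872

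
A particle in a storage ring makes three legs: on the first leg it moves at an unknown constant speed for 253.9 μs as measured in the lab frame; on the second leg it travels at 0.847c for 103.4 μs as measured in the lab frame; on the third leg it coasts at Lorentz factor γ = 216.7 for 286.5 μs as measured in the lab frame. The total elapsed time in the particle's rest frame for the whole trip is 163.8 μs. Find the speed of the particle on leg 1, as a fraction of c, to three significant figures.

Leg 1: speed unknown; τ_1 = 253.9/γ_1.
Leg 2: γ = 1/√(1 − 0.847²) = 1/√0.2826 = 1.881; τ_2 = 103.4/1.881 = 54.97 μs.
Leg 3: γ = 216.7; τ_3 = 286.5/216.7 = 1.322 μs.
Total proper time: τ_1 + 54.97 + 1.322 = 163.8, so τ_1 = 163.8 − 56.29 = 107.5 μs.
γ_1 = 253.9/107.5 = 2.362; β = √(1 − 1/γ²) = √0.8207.

β = 0.906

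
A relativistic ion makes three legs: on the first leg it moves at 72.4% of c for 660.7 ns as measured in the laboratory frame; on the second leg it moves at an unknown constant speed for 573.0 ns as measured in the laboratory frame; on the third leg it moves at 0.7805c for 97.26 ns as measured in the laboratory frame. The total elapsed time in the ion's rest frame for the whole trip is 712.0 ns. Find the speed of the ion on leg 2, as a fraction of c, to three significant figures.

Leg 1: β = 0.724; γ = 1/√(1 − 0.724²) = 1/√0.4758 = 1.450; τ_1 = 660.7/1.450 = 455.8 ns.
Leg 2: speed unknown; τ_2 = 573.0/γ_2.
Leg 3: γ = 1/√(1 − 0.7805²) = 1/√0.3908 = 1.600; τ_3 = 97.26/1.600 = 60.80 ns.
Total proper time: 455.8 + τ_2 + 60.80 = 712.0, so τ_2 = 712.0 − 516.6 = 195.4 ns.
γ_2 = 573.0/195.4 = 2.932; β = √(1 − 1/γ²) = √0.8837.

β = 0.940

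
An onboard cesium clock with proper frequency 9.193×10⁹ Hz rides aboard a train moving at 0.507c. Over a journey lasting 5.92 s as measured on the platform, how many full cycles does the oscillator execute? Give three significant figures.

γ = 1/√(1 − 0.507²) = 1/√0.7430 = 1.160
The oscillator's own cycle count is N = f × τ where τ is the proper time on the train. τ = Δt/γ = 5.92/1.160 = 5.103 s = 5.103×10⁰ s.
N = 9.193×10⁹ × 5.103×10⁰ = 4.691×10¹⁰.

N = 4.69×10¹⁰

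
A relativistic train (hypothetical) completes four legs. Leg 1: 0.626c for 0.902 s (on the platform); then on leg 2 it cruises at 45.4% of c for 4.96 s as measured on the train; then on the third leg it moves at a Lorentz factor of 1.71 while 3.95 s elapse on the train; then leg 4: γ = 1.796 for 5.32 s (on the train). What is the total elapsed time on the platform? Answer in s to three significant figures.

Leg 1: 0.902 s is already measured on the platform.
Leg 2: β = 0.454; γ = 1/√(1 − 0.454²) = 1/√0.7939 = 1.122; Δt_2 = 1.122 × 4.96 = 5.567 s.
Leg 3: γ = 1.71; Δt_3 = 1.710 × 3.95 = 6.754 s.
Leg 4: γ = 1.796; Δt_4 = 1.796 × 5.32 = 9.555 s.
Total: 0.9020 + 5.567 + 6.754 + 9.555 s.

Δt = 22.8 s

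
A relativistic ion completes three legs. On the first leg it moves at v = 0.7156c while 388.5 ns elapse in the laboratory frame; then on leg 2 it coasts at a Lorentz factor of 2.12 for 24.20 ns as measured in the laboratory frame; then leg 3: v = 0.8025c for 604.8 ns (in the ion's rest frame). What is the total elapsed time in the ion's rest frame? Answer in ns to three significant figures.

Leg 1: γ = 1/√(1 − 0.7156²) = 1/√0.4879 = 1.432; τ_1 = 388.5/1.432 = 271.4 ns.
Leg 2: γ = 2.12; τ_2 = 24.20/2.120 = 11.42 ns.
Leg 3: 604.8 ns is already measured in the ion's rest frame.
Total: 271.4 + 11.42 + 604.8 ns.

τ = 888 ns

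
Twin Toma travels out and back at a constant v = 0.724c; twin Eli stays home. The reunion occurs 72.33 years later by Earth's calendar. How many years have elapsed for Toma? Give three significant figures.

γ = 1/√(1 − 0.724²) = 1/√0.4758 = 1.450
Toma's clock measures proper time along the trip: τ = Δt/γ = 72.33/1.450 years.

τ = 49.9 years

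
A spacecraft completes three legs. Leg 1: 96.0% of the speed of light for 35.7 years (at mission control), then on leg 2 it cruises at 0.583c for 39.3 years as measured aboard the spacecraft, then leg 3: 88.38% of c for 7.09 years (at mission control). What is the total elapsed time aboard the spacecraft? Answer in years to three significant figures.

Leg 1: β = 0.960; γ = 1/√(1 − 0.960²) = 1/√0.07840 = 3.571; τ_1 = 35.7/3.571 = 9.996 years.
Leg 2: 39.3 years is already measured aboard the spacecraft.
Leg 3: β = 0.8838; γ = 1/√(1 − 0.8838²) = 1/√0.2189 = 2.137; τ_3 = 7.09/2.137 = 3.317 years.
Total: 9.996 + 39.30 + 3.317 years.

τ = 52.6 years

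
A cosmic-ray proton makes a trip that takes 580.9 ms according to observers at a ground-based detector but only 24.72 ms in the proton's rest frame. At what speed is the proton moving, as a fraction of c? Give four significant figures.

β = 0.9991

The proper time is measured in the proton's rest frame (both events occur at the proton's location); Δt is measured at a ground-based detector. γ = Δt/τ = 580.9/24.72 = 23.50.
β = √(1 − 1/γ²) = √(1 − 0.001811) = √0.9982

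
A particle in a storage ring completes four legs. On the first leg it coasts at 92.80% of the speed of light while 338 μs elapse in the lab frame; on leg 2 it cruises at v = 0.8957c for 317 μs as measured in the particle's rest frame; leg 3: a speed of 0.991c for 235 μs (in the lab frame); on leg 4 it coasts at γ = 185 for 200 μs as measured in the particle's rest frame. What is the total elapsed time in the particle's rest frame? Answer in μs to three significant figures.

Leg 1: β = 0.9280; γ = 1/√(1 − 0.9280²) = 1/√0.1388 = 2.684; τ_1 = 338/2.684 = 125.9 μs.
Leg 2: 317 μs is already measured in the particle's rest frame.
Leg 3: γ = 1/√(1 − 0.991²) = 1/√0.01792 = 7.470; τ_3 = 235/7.470 = 31.46 μs.
Leg 4: 200 μs is already measured in the particle's rest frame.
Total: 125.9 + 317.0 + 31.46 + 200.0 μs.

τ = 674 μs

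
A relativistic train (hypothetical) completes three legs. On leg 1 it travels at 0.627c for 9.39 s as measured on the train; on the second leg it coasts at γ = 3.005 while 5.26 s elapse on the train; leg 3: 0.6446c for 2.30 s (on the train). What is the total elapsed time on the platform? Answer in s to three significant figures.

Δt = 30.9 s

Leg 1: γ = 1/√(1 − 0.627²) = 1/√0.6069 = 1.284; Δt_1 = 1.284 × 9.39 = 12.05 s.
Leg 2: γ = 3.005; Δt_2 = 3.005 × 5.26 = 15.81 s.
Leg 3: γ = 1/√(1 − 0.6446²) = 1/√0.5845 = 1.308; Δt_3 = 1.308 × 2.30 = 3.008 s.
Total: 12.05 + 15.81 + 3.008 s.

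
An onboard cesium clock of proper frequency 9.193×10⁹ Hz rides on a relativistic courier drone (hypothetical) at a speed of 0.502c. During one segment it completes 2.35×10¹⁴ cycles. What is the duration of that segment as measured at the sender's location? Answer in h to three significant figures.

Δt = 8.21 h

γ = 1/√(1 − 0.502²) = 1/√0.7480 = 1.156
Proper time for N cycles: τ = N/f = 2.35×10¹⁴/(9.193×10⁹) = 2.556×10⁴ s = 7.101 h.
Lab-frame duration Δt = γτ = 1.156 × 7.101 = 8.210 h.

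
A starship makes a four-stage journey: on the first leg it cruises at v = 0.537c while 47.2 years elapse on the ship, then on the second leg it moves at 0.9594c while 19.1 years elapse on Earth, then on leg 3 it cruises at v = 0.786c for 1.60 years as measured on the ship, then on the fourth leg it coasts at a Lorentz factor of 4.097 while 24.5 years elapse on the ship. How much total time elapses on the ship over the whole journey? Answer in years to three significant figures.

Leg 1: 47.2 years is already measured on the ship.
Leg 2: γ = 1/√(1 − 0.9594²) = 1/√0.07955 = 3.545; τ_2 = 19.1/3.545 = 5.387 years.
Leg 3: 1.60 years is already measured on the ship.
Leg 4: 24.5 years is already measured on the ship.
Total: 47.20 + 5.387 + 1.600 + 24.50 years.

τ = 78.7 years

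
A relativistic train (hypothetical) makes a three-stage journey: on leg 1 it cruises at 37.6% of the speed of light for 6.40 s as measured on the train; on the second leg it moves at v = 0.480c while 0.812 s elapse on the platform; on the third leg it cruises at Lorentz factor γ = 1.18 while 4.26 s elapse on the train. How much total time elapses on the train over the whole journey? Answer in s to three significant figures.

τ = 11.4 s

Leg 1: 6.40 s is already measured on the train.
Leg 2: γ = 1/√(1 − 0.480²) = 1/√0.7696 = 1.140; τ_2 = 0.812/1.140 = 0.7123 s.
Leg 3: 4.26 s is already measured on the train.
Total: 6.400 + 0.7123 + 4.260 s.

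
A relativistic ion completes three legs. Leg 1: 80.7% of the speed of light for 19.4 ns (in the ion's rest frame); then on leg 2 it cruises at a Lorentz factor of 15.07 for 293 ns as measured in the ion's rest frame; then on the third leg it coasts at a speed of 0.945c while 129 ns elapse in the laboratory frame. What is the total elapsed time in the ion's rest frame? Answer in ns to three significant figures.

Leg 1: 19.4 ns is already measured in the ion's rest frame.
Leg 2: 293 ns is already measured in the ion's rest frame.
Leg 3: γ = 1/√(1 − 0.945²) = 1/√0.1070 = 3.057; τ_3 = 129/3.057 = 42.19 ns.
Total: 19.40 + 293.0 + 42.19 ns.

τ = 355 ns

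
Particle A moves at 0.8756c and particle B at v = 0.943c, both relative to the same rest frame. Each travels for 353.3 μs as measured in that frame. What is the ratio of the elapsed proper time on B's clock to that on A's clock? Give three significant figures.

A: γ = 1/√(1 − 0.8756²) = 1/√0.2333 = 2.070. B: γ = 1/√(1 − 0.943²) = 1/√0.1108 = 3.005.
τ_A/τ_B = γ_B/γ_A = 3.005/2.070 = 1.451, so τ_B/τ_A = 0.6890.

τ_B/τ_A = 0.689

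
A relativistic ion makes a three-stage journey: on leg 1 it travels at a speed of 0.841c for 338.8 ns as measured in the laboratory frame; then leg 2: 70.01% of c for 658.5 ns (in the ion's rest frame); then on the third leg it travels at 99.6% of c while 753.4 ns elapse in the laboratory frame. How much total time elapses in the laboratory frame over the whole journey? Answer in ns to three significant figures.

Δt = 2010 ns

Leg 1: 338.8 ns is already measured in the laboratory frame.
Leg 2: β = 0.7001; γ = 1/√(1 − 0.7001²) = 1/√0.5099 = 1.400; Δt_2 = 1.400 × 658.5 = 922.2 ns.
Leg 3: 753.4 ns is already measured in the laboratory frame.
Total: 338.8 + 922.2 + 753.4 ns.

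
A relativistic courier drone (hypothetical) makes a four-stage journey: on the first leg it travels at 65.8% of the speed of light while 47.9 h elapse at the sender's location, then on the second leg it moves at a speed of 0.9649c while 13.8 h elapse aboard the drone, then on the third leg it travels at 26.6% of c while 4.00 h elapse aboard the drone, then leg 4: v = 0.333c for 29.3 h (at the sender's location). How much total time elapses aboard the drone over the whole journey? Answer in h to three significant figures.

τ = 81.5 h

Leg 1: β = 0.658; γ = 1/√(1 − 0.658²) = 1/√0.5670 = 1.328; τ_1 = 47.9/1.328 = 36.07 h.
Leg 2: 13.8 h is already measured aboard the drone.
Leg 3: 4.00 h is already measured aboard the drone.
Leg 4: γ = 1/√(1 − 0.333²) = 1/√0.8891 = 1.061; τ_4 = 29.3/1.061 = 27.63 h.
Total: 36.07 + 13.80 + 4.000 + 27.63 h.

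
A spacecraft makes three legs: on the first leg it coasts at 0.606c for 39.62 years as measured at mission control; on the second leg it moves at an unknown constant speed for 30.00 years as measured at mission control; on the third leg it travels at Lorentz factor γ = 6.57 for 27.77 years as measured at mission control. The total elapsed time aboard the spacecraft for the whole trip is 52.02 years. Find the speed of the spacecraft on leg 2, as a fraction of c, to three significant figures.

β = 0.840

Leg 1: γ = 1/√(1 − 0.606²) = 1/√0.6328 = 1.257; τ_1 = 39.62/1.257 = 31.52 years.
Leg 2: speed unknown; τ_2 = 30.00/γ_2.
Leg 3: γ = 6.57; τ_3 = 27.77/6.570 = 4.227 years.
Total proper time: 31.52 + τ_2 + 4.227 = 52.02, so τ_2 = 52.02 − 35.74 = 16.28 years.
γ_2 = 30.00/16.28 = 1.843; β = √(1 − 1/γ²) = √0.7056.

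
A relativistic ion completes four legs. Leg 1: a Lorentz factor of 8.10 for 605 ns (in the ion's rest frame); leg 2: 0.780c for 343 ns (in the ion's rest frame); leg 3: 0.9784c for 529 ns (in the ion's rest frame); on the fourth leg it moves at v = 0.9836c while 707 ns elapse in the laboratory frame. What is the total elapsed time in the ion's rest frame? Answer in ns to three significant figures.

τ = 1600 ns

Leg 1: 605 ns is already measured in the ion's rest frame.
Leg 2: 343 ns is already measured in the ion's rest frame.
Leg 3: 529 ns is already measured in the ion's rest frame.
Leg 4: γ = 1/√(1 − 0.9836²) = 1/√0.03253 = 5.544; τ_4 = 707/5.544 = 127.5 ns.
Total: 605.0 + 343.0 + 529.0 + 127.5 ns.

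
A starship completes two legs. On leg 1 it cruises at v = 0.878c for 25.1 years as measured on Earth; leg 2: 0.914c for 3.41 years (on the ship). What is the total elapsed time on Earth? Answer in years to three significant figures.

Leg 1: 25.1 years is already measured on Earth.
Leg 2: γ = 1/√(1 − 0.914²) = 1/√0.1646 = 2.465; Δt_2 = 2.465 × 3.41 = 8.405 years.
Total: 25.10 + 8.405 years.

Δt = 33.5 years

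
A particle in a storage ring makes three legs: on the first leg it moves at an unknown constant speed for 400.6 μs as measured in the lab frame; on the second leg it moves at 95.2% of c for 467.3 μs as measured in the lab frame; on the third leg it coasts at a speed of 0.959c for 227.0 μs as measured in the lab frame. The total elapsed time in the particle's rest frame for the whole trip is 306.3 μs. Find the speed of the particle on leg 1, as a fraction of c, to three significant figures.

Leg 1: speed unknown; τ_1 = 400.6/γ_1.
Leg 2: β = 0.952; γ = 1/√(1 − 0.952²) = 1/√0.09370 = 3.267; τ_2 = 467.3/3.267 = 143.0 μs.
Leg 3: γ = 1/√(1 − 0.959²) = 1/√0.08032 = 3.529; τ_3 = 227.0/3.529 = 64.33 μs.
Total proper time: τ_1 + 143.0 + 64.33 = 306.3, so τ_1 = 306.3 − 207.4 = 98.93 μs.
γ_1 = 400.6/98.93 = 4.049; β = √(1 − 1/γ²) = √0.9390.

β = 0.969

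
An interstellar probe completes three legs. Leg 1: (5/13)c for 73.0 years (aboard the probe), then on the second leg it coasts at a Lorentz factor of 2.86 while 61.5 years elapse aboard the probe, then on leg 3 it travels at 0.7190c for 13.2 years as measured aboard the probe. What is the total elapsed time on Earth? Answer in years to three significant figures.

Δt = 274 years

Leg 1: γ = 1/√(1 − (5/13)²) = 13/12 ≈ 1.083; Δt_1 = 1.083 × 73.0 = 79.08 years.
Leg 2: γ = 2.86; Δt_2 = 2.860 × 61.5 = 175.9 years.
Leg 3: γ = 1/√(1 − 0.7190²) = 1/√0.4830 = 1.439; Δt_3 = 1.439 × 13.2 = 18.99 years.
Total: 79.08 + 175.9 + 18.99 years.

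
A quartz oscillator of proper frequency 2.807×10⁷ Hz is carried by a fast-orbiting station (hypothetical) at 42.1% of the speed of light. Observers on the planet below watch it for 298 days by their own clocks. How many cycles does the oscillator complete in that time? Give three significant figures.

β = 0.421; γ = 1/√(1 − 0.421²) = 1/√0.8228 = 1.102
During 298 days of lab time, the oscillator's proper time advances by τ = Δt/γ = 298/1.102 = 270.3 days = 2.335×10⁷ s.
N = f × τ = 2.807×10⁷ × 2.335×10⁷ = 6.556×10¹⁴.

N = 6.56×10¹⁴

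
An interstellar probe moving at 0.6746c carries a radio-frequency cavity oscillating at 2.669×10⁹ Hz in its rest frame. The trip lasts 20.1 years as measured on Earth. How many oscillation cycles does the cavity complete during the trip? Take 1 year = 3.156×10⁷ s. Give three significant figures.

γ = 1/√(1 − 0.6746²) = 1/√0.5449 = 1.355
The oscillator's own cycle count is N = f × τ where τ is the proper time aboard the probe. τ = Δt/γ = 20.1/1.355 = 14.84 years = 4.683×10⁸ s.
N = 2.669×10⁹ × 4.683×10⁸ = 1.250×10¹⁸.

N = 1.25×10¹⁸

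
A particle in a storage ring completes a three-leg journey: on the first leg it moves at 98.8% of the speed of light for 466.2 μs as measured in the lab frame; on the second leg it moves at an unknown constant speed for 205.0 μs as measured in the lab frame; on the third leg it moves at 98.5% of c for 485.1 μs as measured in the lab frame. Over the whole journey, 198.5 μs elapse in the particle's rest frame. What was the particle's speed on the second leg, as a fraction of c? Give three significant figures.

β = 0.978

Leg 1: β = 0.988; γ = 1/√(1 − 0.988²) = 1/√0.02386 = 6.474; τ_1 = 466.2/6.474 = 72.01 μs.
Leg 2: speed unknown; τ_2 = 205.0/γ_2.
Leg 3: β = 0.985; γ = 1/√(1 − 0.985²) = 1/√0.02977 = 5.795; τ_3 = 485.1/5.795 = 83.71 μs.
Total proper time: 72.01 + τ_2 + 83.71 = 198.5, so τ_2 = 198.5 − 155.7 = 42.79 μs.
γ_2 = 205.0/42.79 = 4.791; β = √(1 − 1/γ²) = √0.9564.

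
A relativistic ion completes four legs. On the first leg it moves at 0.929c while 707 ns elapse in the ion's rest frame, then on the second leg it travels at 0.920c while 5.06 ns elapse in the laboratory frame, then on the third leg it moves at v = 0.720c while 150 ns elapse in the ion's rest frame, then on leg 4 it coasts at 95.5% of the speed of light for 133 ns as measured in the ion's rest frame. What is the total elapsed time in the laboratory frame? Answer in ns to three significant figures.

Leg 1: γ = 1/√(1 − 0.929²) = 1/√0.1370 = 2.702; Δt_1 = 2.702 × 707 = 1910 ns.
Leg 2: 5.06 ns is already measured in the laboratory frame.
Leg 3: γ = 1/√(1 − 0.720²) = 1/√0.4816 = 1.441; Δt_3 = 1.441 × 150 = 216.1 ns.
Leg 4: β = 0.955; γ = 1/√(1 − 0.955²) = 1/√0.08798 = 3.371; Δt_4 = 3.371 × 133 = 448.4 ns.
Total: 1910 + 5.060 + 216.1 + 448.4 ns.

Δt = 2580 ns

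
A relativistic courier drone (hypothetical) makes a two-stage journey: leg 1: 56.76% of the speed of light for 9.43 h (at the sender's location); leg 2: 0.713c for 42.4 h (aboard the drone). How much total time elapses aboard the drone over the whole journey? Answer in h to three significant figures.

τ = 50.2 h

Leg 1: β = 0.5676; γ = 1/√(1 − 0.5676²) = 1/√0.6778 = 1.215; τ_1 = 9.43/1.215 = 7.764 h.
Leg 2: 42.4 h is already measured aboard the drone.
Total: 7.764 + 42.40 h.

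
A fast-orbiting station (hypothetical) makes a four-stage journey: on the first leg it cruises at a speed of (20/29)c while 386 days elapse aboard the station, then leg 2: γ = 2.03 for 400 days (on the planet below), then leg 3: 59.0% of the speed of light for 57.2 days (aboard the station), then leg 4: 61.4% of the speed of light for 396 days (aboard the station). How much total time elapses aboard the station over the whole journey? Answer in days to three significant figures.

Leg 1: 386 days is already measured aboard the station.
Leg 2: γ = 2.03; τ_2 = 400/2.030 = 197.0 days.
Leg 3: 57.2 days is already measured aboard the station.
Leg 4: 396 days is already measured aboard the station.
Total: 386.0 + 197.0 + 57.20 + 396.0 days.

τ = 1040 days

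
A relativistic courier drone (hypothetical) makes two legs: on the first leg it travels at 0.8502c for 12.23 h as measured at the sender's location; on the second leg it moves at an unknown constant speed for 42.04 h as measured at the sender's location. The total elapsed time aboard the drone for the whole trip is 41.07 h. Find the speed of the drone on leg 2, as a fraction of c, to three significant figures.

Leg 1: γ = 1/√(1 − 0.8502²) = 1/√0.2772 = 1.899; τ_1 = 12.23/1.899 = 6.439 h.
Leg 2: speed unknown; τ_2 = 42.04/γ_2.
Total proper time: 6.439 + τ_2 = 41.07, so τ_2 = 41.07 − 6.439 = 34.63 h.
γ_2 = 42.04/34.63 = 1.214; β = √(1 − 1/γ²) = √0.3214.

β = 0.567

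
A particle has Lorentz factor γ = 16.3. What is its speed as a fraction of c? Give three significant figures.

β = 0.998

β = √(1 − 1/γ²) = √(1 − 1/16.3²) = √(1 − 0.003764) = √0.9962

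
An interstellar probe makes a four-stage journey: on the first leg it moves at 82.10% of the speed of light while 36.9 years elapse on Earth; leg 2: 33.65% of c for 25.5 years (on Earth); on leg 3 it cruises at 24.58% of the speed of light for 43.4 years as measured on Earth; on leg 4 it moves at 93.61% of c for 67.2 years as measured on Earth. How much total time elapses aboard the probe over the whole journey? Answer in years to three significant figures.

τ = 111 years

Leg 1: β = 0.8210; γ = 1/√(1 − 0.8210²) = 1/√0.3260 = 1.752; τ_1 = 36.9/1.752 = 21.07 years.
Leg 2: β = 0.3365; γ = 1/√(1 − 0.3365²) = 1/√0.8868 = 1.062; τ_2 = 25.5/1.062 = 24.01 years.
Leg 3: β = 0.2458; γ = 1/√(1 − 0.2458²) = 1/√0.9396 = 1.032; τ_3 = 43.4/1.032 = 42.07 years.
Leg 4: β = 0.9361; γ = 1/√(1 − 0.9361²) = 1/√0.1237 = 2.843; τ_4 = 67.2/2.843 = 23.64 years.
Total: 21.07 + 24.01 + 42.07 + 23.64 years.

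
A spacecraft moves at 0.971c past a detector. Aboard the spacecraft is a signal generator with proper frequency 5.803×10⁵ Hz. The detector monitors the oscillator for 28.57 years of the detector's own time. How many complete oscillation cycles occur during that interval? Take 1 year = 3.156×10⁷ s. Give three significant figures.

N = 1.25×10¹⁴

γ = 1/√(1 − 0.971²) = 1/√0.05716 = 4.183
During 28.57 years of lab time, the oscillator's proper time advances by τ = Δt/γ = 28.57/4.183 = 6.831 years = 2.156×10⁸ s.
N = f × τ = 5.803×10⁵ × 2.156×10⁸ = 1.251×10¹⁴.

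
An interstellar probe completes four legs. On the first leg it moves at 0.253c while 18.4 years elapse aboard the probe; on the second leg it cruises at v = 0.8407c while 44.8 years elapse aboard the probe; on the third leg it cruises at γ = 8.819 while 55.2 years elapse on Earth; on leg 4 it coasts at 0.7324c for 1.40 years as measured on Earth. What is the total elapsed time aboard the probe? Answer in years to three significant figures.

Leg 1: 18.4 years is already measured aboard the probe.
Leg 2: 44.8 years is already measured aboard the probe.
Leg 3: γ = 8.819; τ_3 = 55.2/8.819 = 6.259 years.
Leg 4: γ = 1/√(1 − 0.7324²) = 1/√0.4636 = 1.469; τ_4 = 1.40/1.469 = 0.9532 years.
Total: 18.40 + 44.80 + 6.259 + 0.9532 years.

τ = 70.4 years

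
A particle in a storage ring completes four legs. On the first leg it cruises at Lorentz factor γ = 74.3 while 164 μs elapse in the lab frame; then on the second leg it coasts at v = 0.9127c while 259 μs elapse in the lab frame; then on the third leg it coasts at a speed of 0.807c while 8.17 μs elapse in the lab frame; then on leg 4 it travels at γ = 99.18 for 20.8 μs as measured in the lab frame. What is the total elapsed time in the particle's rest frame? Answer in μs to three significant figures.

Leg 1: γ = 74.3; τ_1 = 164/74.30 = 2.207 μs.
Leg 2: γ = 1/√(1 − 0.9127²) = 1/√0.1670 = 2.447; τ_2 = 259/2.447 = 105.8 μs.
Leg 3: γ = 1/√(1 − 0.807²) = 1/√0.3488 = 1.693; τ_3 = 8.17/1.693 = 4.825 μs.
Leg 4: γ = 99.18; τ_4 = 20.8/99.18 = 0.2097 μs.
Total: 2.207 + 105.8 + 4.825 + 0.2097 μs.

τ = 113 μs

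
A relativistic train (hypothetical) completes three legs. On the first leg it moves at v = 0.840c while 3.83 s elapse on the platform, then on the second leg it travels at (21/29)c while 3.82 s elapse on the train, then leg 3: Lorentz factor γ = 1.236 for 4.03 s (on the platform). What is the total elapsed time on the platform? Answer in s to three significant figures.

Leg 1: 3.83 s is already measured on the platform.
Leg 2: γ = 1/√(1 − (21/29)²) = 29/20 = 1.450; Δt_2 = 1.450 × 3.82 = 5.539 s.
Leg 3: 4.03 s is already measured on the platform.
Total: 3.830 + 5.539 + 4.030 s.

Δt = 13.4 s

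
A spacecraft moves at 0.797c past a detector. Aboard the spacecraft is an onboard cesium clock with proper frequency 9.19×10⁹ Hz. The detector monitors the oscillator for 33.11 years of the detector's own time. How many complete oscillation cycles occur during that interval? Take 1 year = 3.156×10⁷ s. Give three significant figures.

N = 5.80×10¹⁸

γ = 1/√(1 − 0.797²) = 1/√0.3648 = 1.656
During 33.11 years of lab time, the oscillator's proper time advances by τ = Δt/γ = 33.11/1.656 = 20.00 years = 6.311×10⁸ s.
N = f × τ = 9.19×10⁹ × 6.311×10⁸ = 5.800×10¹⁸.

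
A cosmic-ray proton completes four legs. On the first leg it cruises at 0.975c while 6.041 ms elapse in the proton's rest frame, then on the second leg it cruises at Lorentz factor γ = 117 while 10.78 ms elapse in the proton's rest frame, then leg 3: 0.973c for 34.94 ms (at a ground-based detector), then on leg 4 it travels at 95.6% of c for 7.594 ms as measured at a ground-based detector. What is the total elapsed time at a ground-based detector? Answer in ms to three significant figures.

Δt = 1330 ms

Leg 1: γ = 1/√(1 − 0.975²) = 1/√0.04938 = 4.500; Δt_1 = 4.500 × 6.041 = 27.19 ms.
Leg 2: γ = 117; Δt_2 = 117.0 × 10.78 = 1261 ms.
Leg 3: 34.94 ms is already measured at a ground-based detector.
Leg 4: 7.594 ms is already measured at a ground-based detector.
Total: 27.19 + 1261 + 34.94 + 7.594 ms.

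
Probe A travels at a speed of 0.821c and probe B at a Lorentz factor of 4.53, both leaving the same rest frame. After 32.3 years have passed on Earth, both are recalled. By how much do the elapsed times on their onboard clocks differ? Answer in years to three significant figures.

|τ_A − τ_B| = 11.3 years

A: γ = 1/√(1 − 0.821²) = 1/√0.3260 = 1.752; τ_A = 32.3/1.752 = 18.44 years.
B: γ = 4.53; τ_B = 32.3/4.530 = 7.130 years.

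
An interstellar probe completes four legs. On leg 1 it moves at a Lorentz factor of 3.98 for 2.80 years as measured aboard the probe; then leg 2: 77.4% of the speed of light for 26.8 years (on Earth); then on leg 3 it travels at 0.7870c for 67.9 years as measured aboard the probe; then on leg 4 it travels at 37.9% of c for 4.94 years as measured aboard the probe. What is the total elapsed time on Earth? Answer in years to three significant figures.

Δt = 153 years

Leg 1: γ = 3.98; Δt_1 = 3.980 × 2.80 = 11.14 years.
Leg 2: 26.8 years is already measured on Earth.
Leg 3: γ = 1/√(1 − 0.7870²) = 1/√0.3806 = 1.621; Δt_3 = 1.621 × 67.9 = 110.1 years.
Leg 4: β = 0.379; γ = 1/√(1 − 0.379²) = 1/√0.8564 = 1.081; Δt_4 = 1.081 × 4.94 = 5.338 years.
Total: 11.14 + 26.80 + 110.1 + 5.338 years.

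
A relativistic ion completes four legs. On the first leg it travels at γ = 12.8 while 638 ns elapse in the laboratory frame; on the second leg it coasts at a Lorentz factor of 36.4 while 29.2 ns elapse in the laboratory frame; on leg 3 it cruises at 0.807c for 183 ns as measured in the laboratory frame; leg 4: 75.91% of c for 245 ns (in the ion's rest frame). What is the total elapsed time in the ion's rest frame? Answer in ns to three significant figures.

Leg 1: γ = 12.8; τ_1 = 638/12.80 = 49.84 ns.
Leg 2: γ = 36.4; τ_2 = 29.2/36.40 = 0.8022 ns.
Leg 3: γ = 1/√(1 − 0.807²) = 1/√0.3488 = 1.693; τ_3 = 183/1.693 = 108.1 ns.
Leg 4: 245 ns is already measured in the ion's rest frame.
Total: 49.84 + 0.8022 + 108.1 + 245.0 ns.

τ = 404 ns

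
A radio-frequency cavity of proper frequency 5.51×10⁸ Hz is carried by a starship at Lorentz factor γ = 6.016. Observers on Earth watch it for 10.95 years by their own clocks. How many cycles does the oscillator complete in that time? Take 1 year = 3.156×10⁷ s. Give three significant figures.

N = 3.17×10¹⁶

γ = 6.016
During 10.95 years of lab time, the oscillator's proper time advances by τ = Δt/γ = 10.95/6.016 = 1.820 years = 5.744×10⁷ s.
N = f × τ = 5.51×10⁸ × 5.744×10⁷ = 3.165×10¹⁶.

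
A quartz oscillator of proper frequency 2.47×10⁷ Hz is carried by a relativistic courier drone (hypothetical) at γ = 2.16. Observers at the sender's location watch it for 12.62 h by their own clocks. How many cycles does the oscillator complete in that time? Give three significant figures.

γ = 2.16
During 12.62 h of lab time, the oscillator's proper time advances by τ = Δt/γ = 12.62/2.160 = 5.843 h = 2.103×10⁴ s.
N = f × τ = 2.47×10⁷ × 2.103×10⁴ = 5.195×10¹¹.

N = 5.20×10¹¹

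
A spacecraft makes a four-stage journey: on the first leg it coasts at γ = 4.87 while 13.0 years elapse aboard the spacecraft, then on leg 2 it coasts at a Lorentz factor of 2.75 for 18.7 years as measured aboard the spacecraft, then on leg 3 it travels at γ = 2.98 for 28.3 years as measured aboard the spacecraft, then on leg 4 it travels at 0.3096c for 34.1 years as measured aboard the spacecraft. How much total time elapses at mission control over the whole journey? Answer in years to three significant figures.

Leg 1: γ = 4.87; Δt_1 = 4.870 × 13.0 = 63.31 years.
Leg 2: γ = 2.75; Δt_2 = 2.750 × 18.7 = 51.42 years.
Leg 3: γ = 2.98; Δt_3 = 2.980 × 28.3 = 84.33 years.
Leg 4: γ = 1/√(1 − 0.3096²) = 1/√0.9041 = 1.052; Δt_4 = 1.052 × 34.1 = 35.86 years.
Total: 63.31 + 51.42 + 84.33 + 35.86 years.

Δt = 235 years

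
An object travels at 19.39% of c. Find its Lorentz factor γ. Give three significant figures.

γ = 1.02

β = 0.1939; γ = 1/√(1 − 0.1939²) = 1/√0.9624 = 1.019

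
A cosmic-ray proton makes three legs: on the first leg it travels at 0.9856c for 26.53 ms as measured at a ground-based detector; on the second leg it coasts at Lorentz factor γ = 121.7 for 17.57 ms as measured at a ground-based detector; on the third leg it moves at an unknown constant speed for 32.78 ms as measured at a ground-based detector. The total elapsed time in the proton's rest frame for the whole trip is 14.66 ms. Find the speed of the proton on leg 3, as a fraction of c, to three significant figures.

β = 0.952

Leg 1: γ = 1/√(1 − 0.9856²) = 1/√0.02859 = 5.914; τ_1 = 26.53/5.914 = 4.486 ms.
Leg 2: γ = 121.7; τ_2 = 17.57/121.7 = 0.1444 ms.
Leg 3: speed unknown; τ_3 = 32.78/γ_3.
Total proper time: 4.486 + 0.1444 + τ_3 = 14.66, so τ_3 = 14.66 − 4.630 = 10.03 ms.
γ_3 = 32.78/10.03 = 3.268; β = √(1 − 1/γ²) = √0.9064.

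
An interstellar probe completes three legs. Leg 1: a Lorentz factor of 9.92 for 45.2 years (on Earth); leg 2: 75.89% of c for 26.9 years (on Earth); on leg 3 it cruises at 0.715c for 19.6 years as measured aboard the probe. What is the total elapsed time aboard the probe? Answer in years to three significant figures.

τ = 41.7 years

Leg 1: γ = 9.92; τ_1 = 45.2/9.920 = 4.556 years.
Leg 2: β = 0.7589; γ = 1/√(1 − 0.7589²) = 1/√0.4241 = 1.536; τ_2 = 26.9/1.536 = 17.52 years.
Leg 3: 19.6 years is already measured aboard the probe.
Total: 4.556 + 17.52 + 19.60 years.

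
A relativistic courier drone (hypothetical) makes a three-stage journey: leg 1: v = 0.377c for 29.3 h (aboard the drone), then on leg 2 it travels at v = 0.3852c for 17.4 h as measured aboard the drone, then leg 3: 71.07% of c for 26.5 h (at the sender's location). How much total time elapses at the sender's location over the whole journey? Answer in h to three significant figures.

Δt = 77.0 h

Leg 1: γ = 1/√(1 − 0.377²) = 1/√0.8579 = 1.080; Δt_1 = 1.080 × 29.3 = 31.63 h.
Leg 2: γ = 1/√(1 − 0.3852²) = 1/√0.8516 = 1.084; Δt_2 = 1.084 × 17.4 = 18.85 h.
Leg 3: 26.5 h is already measured at the sender's location.
Total: 31.63 + 18.85 + 26.50 h.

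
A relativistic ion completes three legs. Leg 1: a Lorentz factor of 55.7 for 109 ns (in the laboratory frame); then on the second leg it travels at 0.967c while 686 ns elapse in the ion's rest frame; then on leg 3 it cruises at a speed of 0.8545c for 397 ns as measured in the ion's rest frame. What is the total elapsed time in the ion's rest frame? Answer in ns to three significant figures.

τ = 1080 ns

Leg 1: γ = 55.7; τ_1 = 109/55.70 = 1.957 ns.
Leg 2: 686 ns is already measured in the ion's rest frame.
Leg 3: 397 ns is already measured in the ion's rest frame.
Total: 1.957 + 686.0 + 397.0 ns.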